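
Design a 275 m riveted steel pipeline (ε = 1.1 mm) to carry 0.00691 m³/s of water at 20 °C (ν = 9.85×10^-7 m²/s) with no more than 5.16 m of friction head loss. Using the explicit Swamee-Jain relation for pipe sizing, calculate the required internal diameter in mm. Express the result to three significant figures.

D ≈ 97.9 mm

Swamee-Jain (Type III): D = 0.66·[ε^1.25·(LQ²/(gh_f))^4.75 + ν·Q^9.4·(L/(gh_f))^5.2]^0.04
LQ²/(gh_f) = 2.594×10^-4; L/(gh_f) = 5.433
Term 1 = ε^1.25·(…)^4.75 = 1.85×10^-21; Term 2 = ν·Q^9.4·(…)^5.2 = 3.21×10^-23
D = 0.66·(1.85×10^-21 + 3.21×10^-23)^0.04 = 0.09785 m = 97.9 mm
Check: V = 0.919 m/s, Re = 9.13×10^4, f = 0.04032, h_f = 4.88 m ≈ 5.16 m ✓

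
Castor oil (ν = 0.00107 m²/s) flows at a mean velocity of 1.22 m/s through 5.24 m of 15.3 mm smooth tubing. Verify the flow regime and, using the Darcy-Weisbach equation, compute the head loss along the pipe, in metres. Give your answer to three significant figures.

h_f ≈ 95.3 m

Re = VD/ν = 1.22·0.01530/0.00107 = 17.4 → laminar (Re < 2300)
f = 64/Re = 3.669
h_f = f(L/D)V²/(2g) = 3.669·(5.24/0.01530)·1.22²/(2·9.81) = 95.32 m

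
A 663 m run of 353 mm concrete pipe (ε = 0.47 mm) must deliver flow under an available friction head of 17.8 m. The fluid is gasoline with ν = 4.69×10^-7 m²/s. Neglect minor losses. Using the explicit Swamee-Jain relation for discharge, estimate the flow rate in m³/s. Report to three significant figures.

Swamee-Jain (Type II): Q = -0.965·√(gD⁵h_f/L)·ln[ε/(3.7D) + √(3.17ν²L/(gD³h_f))]
√(gD⁵h_f/L) = √(9.81·0.353⁵·17.8/663) = 0.03799
ε/(3.7D) = 3.60×10^-4; √(3.17ν²L/(gD³h_f)) = 7.76×10^-6
Q = -0.965·0.03799·ln(3.676×10^-4) = 0.2900 m³/s
Check: V = 2.96 m/s, Re = 2.23×10^6, f = 0.02124, h_f = 17.8 m ≈ 17.8 m ✓

Q ≈ 0.290 m³/s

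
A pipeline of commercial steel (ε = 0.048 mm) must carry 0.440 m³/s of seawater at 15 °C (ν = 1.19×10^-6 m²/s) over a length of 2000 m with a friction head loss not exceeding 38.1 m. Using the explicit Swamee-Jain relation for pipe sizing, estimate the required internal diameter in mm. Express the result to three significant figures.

D ≈ 413 mm

Swamee-Jain (Type III): D = 0.66·[ε^1.25·(LQ²/(gh_f))^4.75 + ν·Q^9.4·(L/(gh_f))^5.2]^0.04
LQ²/(gh_f) = 1.036; L/(gh_f) = 5.351
Term 1 = ε^1.25·(…)^4.75 = 4.73×10^-6; Term 2 = ν·Q^9.4·(…)^5.2 = 3.25×10^-6
D = 0.66·(4.73×10^-6 + 3.25×10^-6)^0.04 = 0.4127 m = 413 mm
Check: V = 3.29 m/s, Re = 1.14×10^6, f = 0.01361, h_f = 36.4 m ≈ 38.1 m ✓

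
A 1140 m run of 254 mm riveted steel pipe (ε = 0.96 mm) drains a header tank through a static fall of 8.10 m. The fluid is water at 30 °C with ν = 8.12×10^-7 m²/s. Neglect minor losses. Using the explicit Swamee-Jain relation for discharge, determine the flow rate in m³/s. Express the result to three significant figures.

Swamee-Jain (Type II): Q = -0.965·√(gD⁵h_f/L)·ln[ε/(3.7D) + √(3.17ν²L/(gD³h_f))]
√(gD⁵h_f/L) = √(9.81·0.254⁵·8.10/1140) = 0.008584
ε/(3.7D) = 0.00102; √(3.17ν²L/(gD³h_f)) = 4.28×10^-5
Q = -0.965·0.008584·ln(0.001064) = 0.05671 m³/s
Check: V = 1.12 m/s, Re = 3.50×10^5, f = 0.02841, h_f = 8.14 m ≈ 8.10 m ✓

Q ≈ 0.0567 m³/s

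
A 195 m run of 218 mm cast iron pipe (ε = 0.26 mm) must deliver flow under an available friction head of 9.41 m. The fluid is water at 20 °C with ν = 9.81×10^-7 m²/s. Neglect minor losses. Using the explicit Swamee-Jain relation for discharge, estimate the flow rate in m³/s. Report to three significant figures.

Q ≈ 0.117 m³/s

Swamee-Jain (Type II): Q = -0.965·√(gD⁵h_f/L)·ln[ε/(3.7D) + √(3.17ν²L/(gD³h_f))]
√(gD⁵h_f/L) = √(9.81·0.218⁵·9.41/195) = 0.01527
ε/(3.7D) = 3.22×10^-4; √(3.17ν²L/(gD³h_f)) = 2.49×10^-5
Q = -0.965·0.01527·ln(3.473×10^-4) = 0.1174 m³/s
Check: V = 3.14 m/s, Re = 6.99×10^5, f = 0.02099, h_f = 9.46 m ≈ 9.41 m ✓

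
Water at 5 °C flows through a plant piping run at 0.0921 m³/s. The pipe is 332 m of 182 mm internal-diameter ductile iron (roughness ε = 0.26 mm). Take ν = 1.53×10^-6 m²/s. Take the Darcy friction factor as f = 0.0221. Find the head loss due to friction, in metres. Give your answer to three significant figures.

V = 4Q/(πD²) = 4·0.0921/(π·0.182²) = 3.540 m/s
h_f = f(L/D)V²/(2g) = 0.02210·(332/0.182)·3.540²/(2·9.81) = 25.75 m

h_f ≈ 25.8 m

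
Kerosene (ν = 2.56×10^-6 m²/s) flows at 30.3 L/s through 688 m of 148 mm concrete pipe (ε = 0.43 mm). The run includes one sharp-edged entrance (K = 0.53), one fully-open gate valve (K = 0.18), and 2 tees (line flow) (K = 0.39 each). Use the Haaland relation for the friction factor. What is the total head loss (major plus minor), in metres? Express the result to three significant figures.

V = 4Q/(πD²) = 1.761 m/s; V²/2g = 0.1581 m
Re = 1.02×10^5, ε/D = 0.00291 → f = 0.02716 (Haaland)
Major: h_f = f(L/D)·V²/2g = 0.02716·4649·0.1581 = 19.96 m
Minor: ΣK = 1.49; h_m = ΣK·V²/2g = 0.2356 m
Total H_L = 19.96 + 0.2356 = 20.20 m

H_L ≈ 20.2 m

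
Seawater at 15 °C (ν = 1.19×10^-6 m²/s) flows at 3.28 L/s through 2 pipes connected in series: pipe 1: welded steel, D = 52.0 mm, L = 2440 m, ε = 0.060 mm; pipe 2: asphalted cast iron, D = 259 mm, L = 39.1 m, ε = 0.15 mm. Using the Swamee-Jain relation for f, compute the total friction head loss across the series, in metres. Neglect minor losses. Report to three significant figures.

Pipe 1: V = 1.544 m/s, Re = 6.75×10^4, ε/D = 0.00115, f = 0.02376, h_1 = f(L/D)V²/2g = 135.5 m
Pipe 2: V = 0.06226 m/s, Re = 1.35×10^4, ε/D = 5.79×10^-4, f = 0.02969, h_2 = f(L/D)V²/2g = 8.854×10^-4 m
Series → Q common, losses add: H = Σh = 135.5 m

H ≈ 136 m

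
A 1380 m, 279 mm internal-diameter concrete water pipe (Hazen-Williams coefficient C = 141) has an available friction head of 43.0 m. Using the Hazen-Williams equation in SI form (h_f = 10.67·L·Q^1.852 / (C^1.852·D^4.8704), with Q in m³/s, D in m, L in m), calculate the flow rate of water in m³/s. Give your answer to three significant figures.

Q ≈ 0.210 m³/s

Rearranging: Q = [h_f·C^1.852·D^4.8704 / (10.67·L)]^(1/1.852)
Q = [43.0·141^1.852·0.279^4.8704 / (10.67·1380)]^0.540 = 0.2102 m³/s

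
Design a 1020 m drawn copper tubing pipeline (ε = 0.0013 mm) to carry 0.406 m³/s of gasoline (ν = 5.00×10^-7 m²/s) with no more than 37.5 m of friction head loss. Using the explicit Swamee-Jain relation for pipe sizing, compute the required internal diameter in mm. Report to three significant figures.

D ≈ 326 mm

Swamee-Jain (Type III): D = 0.66·[ε^1.25·(LQ²/(gh_f))^4.75 + ν·Q^9.4·(L/(gh_f))^5.2]^0.04
LQ²/(gh_f) = 0.4570; L/(gh_f) = 2.773
Term 1 = ε^1.25·(…)^4.75 = 1.06×10^-9; Term 2 = ν·Q^9.4·(…)^5.2 = 2.10×10^-8
D = 0.66·(1.06×10^-9 + 2.10×10^-8)^0.04 = 0.3261 m = 326 mm
Check: V = 4.86 m/s, Re = 3.17×10^6, f = 0.009850, h_f = 37.1 m ≈ 37.5 m ✓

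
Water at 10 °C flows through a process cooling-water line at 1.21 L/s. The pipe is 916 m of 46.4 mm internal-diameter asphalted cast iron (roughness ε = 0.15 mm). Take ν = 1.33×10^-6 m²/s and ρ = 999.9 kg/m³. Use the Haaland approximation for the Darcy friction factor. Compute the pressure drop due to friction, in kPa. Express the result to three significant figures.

V = 4Q/(πD²) = 4·0.00121/(π·0.0464²) = 0.7156 m/s
Re = VD/ν = 0.7156·0.0464/1.33×10^-6 = 2.50×10^4 → turbulent
ε/D = 0.15/46.4 = 0.00323
Haaland: f = 0.03075
h_f = f(L/D)V²/(2g) = 0.03075·(916/0.0464)·0.7156²/(2·9.81) = 15.84 m
Δp = ρg·h_f = 999.9·9.81·15.84 = 155.4 kPa

Δp ≈ 155 kPa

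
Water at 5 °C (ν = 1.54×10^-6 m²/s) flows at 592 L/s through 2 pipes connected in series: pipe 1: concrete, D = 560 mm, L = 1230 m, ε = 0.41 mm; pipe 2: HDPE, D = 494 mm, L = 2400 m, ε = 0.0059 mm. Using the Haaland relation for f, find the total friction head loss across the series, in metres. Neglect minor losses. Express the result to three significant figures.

H ≈ 40.0 m

Pipe 1: V = 2.404 m/s, Re = 8.74×10^5, ε/D = 7.32×10^-4, f = 0.01864, h_1 = f(L/D)V²/2g = 12.06 m
Pipe 2: V = 3.089 m/s, Re = 9.91×10^5, ε/D = 1.19×10^-5, f = 0.01182, h_2 = f(L/D)V²/2g = 27.93 m
Series → Q common, losses add: H = Σh = 39.98 m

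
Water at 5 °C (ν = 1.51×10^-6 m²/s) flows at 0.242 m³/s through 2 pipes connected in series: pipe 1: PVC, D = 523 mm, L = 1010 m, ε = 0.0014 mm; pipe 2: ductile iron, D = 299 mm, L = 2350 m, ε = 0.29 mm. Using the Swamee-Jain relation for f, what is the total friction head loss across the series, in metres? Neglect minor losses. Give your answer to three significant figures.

Pipe 1: V = 1.126 m/s, Re = 3.90×10^5, ε/D = 2.68×10^-6, f = 0.01373, h_1 = f(L/D)V²/2g = 1.715 m
Pipe 2: V = 3.447 m/s, Re = 6.82×10^5, ε/D = 9.70×10^-4, f = 0.02005, h_2 = f(L/D)V²/2g = 95.41 m
Series → Q common, losses add: H = Σh = 97.12 m

H ≈ 97.1 m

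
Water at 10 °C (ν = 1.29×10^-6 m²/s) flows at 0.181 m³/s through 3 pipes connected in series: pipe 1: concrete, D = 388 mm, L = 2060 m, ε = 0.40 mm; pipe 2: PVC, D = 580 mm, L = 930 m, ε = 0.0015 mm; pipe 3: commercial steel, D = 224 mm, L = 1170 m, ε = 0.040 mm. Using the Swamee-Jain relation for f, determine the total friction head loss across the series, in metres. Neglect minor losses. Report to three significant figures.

H ≈ 96.4 m

Pipe 1: V = 1.531 m/s, Re = 4.60×10^5, ε/D = 0.00103, f = 0.02054, h_1 = f(L/D)V²/2g = 13.03 m
Pipe 2: V = 0.6851 m/s, Re = 3.08×10^5, ε/D = 2.59×10^-6, f = 0.01433, h_2 = f(L/D)V²/2g = 0.5498 m
Pipe 3: V = 4.593 m/s, Re = 7.98×10^5, ε/D = 1.79×10^-4, f = 0.01475, h_3 = f(L/D)V²/2g = 82.81 m
Series → Q common, losses add: H = Σh = 96.38 m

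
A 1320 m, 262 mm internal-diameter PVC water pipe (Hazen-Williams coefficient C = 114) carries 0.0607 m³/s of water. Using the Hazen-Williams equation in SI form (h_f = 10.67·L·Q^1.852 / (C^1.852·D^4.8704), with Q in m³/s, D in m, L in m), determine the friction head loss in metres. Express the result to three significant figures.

h_f ≈ 8.30 m

h_f = 10.67·1320·0.0607^1.852 / (114^1.852·0.262^4.8704) = 8.297 m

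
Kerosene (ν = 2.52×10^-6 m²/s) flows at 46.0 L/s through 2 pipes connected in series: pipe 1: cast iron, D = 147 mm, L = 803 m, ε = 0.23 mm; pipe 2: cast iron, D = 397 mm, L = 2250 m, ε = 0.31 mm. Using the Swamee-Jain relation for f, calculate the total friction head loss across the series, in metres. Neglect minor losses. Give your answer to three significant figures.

H ≈ 48.9 m

Pipe 1: V = 2.710 m/s, Re = 1.58×10^5, ε/D = 0.00156, f = 0.02345, h_1 = f(L/D)V²/2g = 47.96 m
Pipe 2: V = 0.3716 m/s, Re = 5.85×10^4, ε/D = 7.81×10^-4, f = 0.02300, h_2 = f(L/D)V²/2g = 0.9176 m
Series → Q common, losses add: H = Σh = 48.88 m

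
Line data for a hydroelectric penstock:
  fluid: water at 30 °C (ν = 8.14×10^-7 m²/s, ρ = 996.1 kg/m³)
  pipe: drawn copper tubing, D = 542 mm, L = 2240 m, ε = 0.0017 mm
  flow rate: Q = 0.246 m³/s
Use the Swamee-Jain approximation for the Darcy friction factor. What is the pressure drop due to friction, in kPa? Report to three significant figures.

V = 4Q/(πD²) = 4·0.246/(π·0.542²) = 1.066 m/s
Re = VD/ν = 1.066·0.542/8.14×10^-7 = 7.10×10^5 → turbulent
ε/D = 0.0017/542 = 3.14×10^-6
Swamee-Jain: f = 0.01237
h_f = f(L/D)V²/(2g) = 0.01237·(2240/0.542)·1.066²/(2·9.81) = 2.962 m
Δp = ρg·h_f = 996.1·9.81·2.962 = 28.95 kPa

Δp ≈ 28.9 kPa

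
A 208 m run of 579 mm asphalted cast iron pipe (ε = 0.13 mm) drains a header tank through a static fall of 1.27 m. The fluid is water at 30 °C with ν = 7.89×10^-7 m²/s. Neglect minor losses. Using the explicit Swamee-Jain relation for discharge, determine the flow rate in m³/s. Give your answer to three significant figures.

Q ≈ 0.573 m³/s

Swamee-Jain (Type II): Q = -0.965·√(gD⁵h_f/L)·ln[ε/(3.7D) + √(3.17ν²L/(gD³h_f))]
√(gD⁵h_f/L) = √(9.81·0.579⁵·1.27/208) = 0.06243
ε/(3.7D) = 6.07×10^-5; √(3.17ν²L/(gD³h_f)) = 1.30×10^-5
Q = -0.965·0.06243·ln(7.371×10^-5) = 0.5733 m³/s
Check: V = 2.18 m/s, Re = 1.60×10^6, f = 0.01472, h_f = 1.28 m ≈ 1.27 m ✓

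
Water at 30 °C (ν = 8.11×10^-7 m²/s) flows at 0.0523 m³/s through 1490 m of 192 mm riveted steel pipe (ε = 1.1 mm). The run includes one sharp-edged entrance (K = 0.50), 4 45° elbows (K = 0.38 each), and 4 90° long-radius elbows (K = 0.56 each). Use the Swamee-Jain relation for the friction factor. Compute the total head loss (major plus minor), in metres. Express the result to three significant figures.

V = 4Q/(πD²) = 1.806 m/s; V²/2g = 0.1663 m
Re = 4.28×10^5, ε/D = 0.00573 → f = 0.03197 (Swamee-Jain)
Major: h_f = f(L/D)·V²/2g = 0.03197·7760·0.1663 = 41.26 m
Minor: ΣK = 4.26; h_m = ΣK·V²/2g = 0.7085 m
Total H_L = 41.26 + 0.7085 = 41.97 m

H_L ≈ 42.0 m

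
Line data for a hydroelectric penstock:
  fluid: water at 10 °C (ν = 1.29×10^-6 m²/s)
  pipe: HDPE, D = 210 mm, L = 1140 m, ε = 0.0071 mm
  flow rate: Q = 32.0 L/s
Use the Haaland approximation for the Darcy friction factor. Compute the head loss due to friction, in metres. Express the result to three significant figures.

V = 4Q/(πD²) = 4·0.0320/(π·0.210²) = 0.9239 m/s
Re = VD/ν = 0.9239·0.210/1.29×10^-6 = 1.50×10^5 → turbulent
ε/D = 0.0071/210 = 3.38×10^-5
Haaland: f = 0.01658
h_f = f(L/D)V²/(2g) = 0.01658·(1140/0.210)·0.9239²/(2·9.81) = 3.915 m

h_f ≈ 3.92 m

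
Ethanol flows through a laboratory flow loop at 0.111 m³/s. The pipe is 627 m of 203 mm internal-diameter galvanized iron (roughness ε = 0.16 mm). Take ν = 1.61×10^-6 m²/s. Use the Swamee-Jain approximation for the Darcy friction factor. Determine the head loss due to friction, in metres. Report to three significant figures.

h_f ≈ 36.1 m

V = 4Q/(πD²) = 4·0.111/(π·0.203²) = 3.430 m/s
Re = VD/ν = 3.430·0.203/1.61×10^-6 = 4.32×10^5 → turbulent
ε/D = 0.16/203 = 7.88×10^-4
Swamee-Jain: f = 0.01948
h_f = f(L/D)V²/(2g) = 0.01948·(627/0.203)·3.430²/(2·9.81) = 36.07 m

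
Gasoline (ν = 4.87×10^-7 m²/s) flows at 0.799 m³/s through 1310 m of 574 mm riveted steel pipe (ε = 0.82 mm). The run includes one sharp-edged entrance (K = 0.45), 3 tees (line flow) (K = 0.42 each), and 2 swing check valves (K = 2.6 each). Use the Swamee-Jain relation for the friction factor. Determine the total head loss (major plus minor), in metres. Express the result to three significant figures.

V = 4Q/(πD²) = 3.088 m/s; V²/2g = 0.4859 m
Re = 3.64×10^6, ε/D = 0.00143 → f = 0.02156 (Swamee-Jain)
Major: h_f = f(L/D)·V²/2g = 0.02156·2282·0.4859 = 23.91 m
Minor: ΣK = 6.91; h_m = ΣK·V²/2g = 3.358 m
Total H_L = 23.91 + 3.358 = 27.27 m

H_L ≈ 27.3 m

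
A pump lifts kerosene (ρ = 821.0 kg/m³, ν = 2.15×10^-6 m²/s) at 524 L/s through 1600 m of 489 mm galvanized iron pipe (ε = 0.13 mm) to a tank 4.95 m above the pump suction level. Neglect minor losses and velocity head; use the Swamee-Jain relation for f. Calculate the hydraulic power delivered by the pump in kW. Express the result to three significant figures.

P_hyd ≈ 108 kW

V = 4Q/(πD²) = 2.790 m/s; Re = 6.35×10^5; ε/D = 2.66×10^-4; f = 0.01583
h_f = f(L/D)V²/2g = 20.56 m
Total head H = z + h_f = 4.95 + 20.56 = 25.51 m
P_hyd = ρgQH = 821.0·9.81·0.524·25.51 = 107.6 kW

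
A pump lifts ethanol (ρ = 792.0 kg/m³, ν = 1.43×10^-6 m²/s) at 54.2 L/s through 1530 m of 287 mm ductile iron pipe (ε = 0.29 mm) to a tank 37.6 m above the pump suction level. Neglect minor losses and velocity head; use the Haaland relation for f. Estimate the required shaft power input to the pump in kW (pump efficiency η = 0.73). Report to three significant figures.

P_shaft ≈ 24.0 kW

V = 4Q/(πD²) = 0.8378 m/s; Re = 1.68×10^5; ε/D = 0.00101; f = 0.02116
h_f = f(L/D)V²/2g = 4.036 m
Total head H = z + h_f = 37.6 + 4.036 = 41.64 m
P_hyd = ρgQH = 792.0·9.81·0.0542·41.64 = 17.53 kW
P_shaft = P_hyd/η = 17.53/0.73 = 24.02 kW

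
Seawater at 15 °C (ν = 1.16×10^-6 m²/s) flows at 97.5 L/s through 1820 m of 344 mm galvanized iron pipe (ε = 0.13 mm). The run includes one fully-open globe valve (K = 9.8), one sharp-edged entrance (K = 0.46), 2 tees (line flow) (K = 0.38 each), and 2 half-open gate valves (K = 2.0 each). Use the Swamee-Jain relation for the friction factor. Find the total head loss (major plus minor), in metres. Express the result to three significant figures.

V = 4Q/(πD²) = 1.049 m/s; V²/2g = 0.05609 m
Re = 3.11×10^5, ε/D = 3.78×10^-4 → f = 0.01753 (Swamee-Jain)
Major: h_f = f(L/D)·V²/2g = 0.01753·5291·0.05609 = 5.203 m
Minor: ΣK = 15.0; h_m = ΣK·V²/2g = 0.8425 m
Total H_L = 5.203 + 0.8425 = 6.046 m

H_L ≈ 6.05 m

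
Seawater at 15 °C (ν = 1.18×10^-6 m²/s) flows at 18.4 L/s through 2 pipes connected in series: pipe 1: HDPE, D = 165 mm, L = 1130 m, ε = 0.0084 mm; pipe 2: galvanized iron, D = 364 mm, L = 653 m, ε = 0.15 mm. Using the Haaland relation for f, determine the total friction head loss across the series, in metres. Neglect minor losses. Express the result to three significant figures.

Pipe 1: V = 0.8605 m/s, Re = 1.20×10^5, ε/D = 5.09×10^-5, f = 0.01740, h_1 = f(L/D)V²/2g = 4.496 m
Pipe 2: V = 0.1768 m/s, Re = 5.45×10^4, ε/D = 4.12×10^-4, f = 0.02164, h_2 = f(L/D)V²/2g = 0.06187 m
Series → Q common, losses add: H = Σh = 4.558 m

H ≈ 4.56 m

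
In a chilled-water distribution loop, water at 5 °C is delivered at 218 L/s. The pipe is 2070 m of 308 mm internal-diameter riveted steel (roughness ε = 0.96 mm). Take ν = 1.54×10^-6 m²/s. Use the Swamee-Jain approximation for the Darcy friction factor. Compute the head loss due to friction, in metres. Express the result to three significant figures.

V = 4Q/(πD²) = 4·0.218/(π·0.308²) = 2.926 m/s
Re = VD/ν = 2.926·0.308/1.54×10^-6 = 5.85×10^5 → turbulent
ε/D = 0.96/308 = 0.00312
Swamee-Jain: f = 0.02677
h_f = f(L/D)V²/(2g) = 0.02677·(2070/0.308)·2.926²/(2·9.81) = 78.51 m

h_f ≈ 78.5 m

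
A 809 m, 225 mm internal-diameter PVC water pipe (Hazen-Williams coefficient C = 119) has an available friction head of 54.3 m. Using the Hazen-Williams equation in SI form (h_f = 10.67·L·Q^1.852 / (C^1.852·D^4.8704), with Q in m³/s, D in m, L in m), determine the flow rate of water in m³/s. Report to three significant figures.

Q ≈ 0.153 m³/s

Rearranging: Q = [h_f·C^1.852·D^4.8704 / (10.67·L)]^(1/1.852)
Q = [54.3·119^1.852·0.225^4.8704 / (10.67·809)]^0.540 = 0.1525 m³/s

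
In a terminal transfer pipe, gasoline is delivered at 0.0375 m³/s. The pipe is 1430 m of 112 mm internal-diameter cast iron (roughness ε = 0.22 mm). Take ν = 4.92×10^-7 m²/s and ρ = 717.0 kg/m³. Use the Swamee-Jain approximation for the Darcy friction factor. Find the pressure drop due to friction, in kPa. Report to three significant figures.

V = 4Q/(πD²) = 4·0.0375/(π·0.112²) = 3.806 m/s
Re = VD/ν = 3.806·0.112/4.92×10^-7 = 8.66×10^5 → turbulent
ε/D = 0.22/112 = 0.00196
Swamee-Jain: f = 0.02361
h_f = f(L/D)V²/(2g) = 0.02361·(1430/0.112)·3.806²/(2·9.81) = 222.6 m
Δp = ρg·h_f = 717.0·9.81·222.6 = 1566 kPa

Δp ≈ 1570 kPa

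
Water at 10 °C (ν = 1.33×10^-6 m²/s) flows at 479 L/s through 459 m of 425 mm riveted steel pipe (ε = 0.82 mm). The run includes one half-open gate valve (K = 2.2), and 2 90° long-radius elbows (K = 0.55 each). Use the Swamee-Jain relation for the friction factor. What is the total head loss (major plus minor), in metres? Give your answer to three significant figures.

H_L ≈ 16.6 m

V = 4Q/(πD²) = 3.377 m/s; V²/2g = 0.5811 m
Re = 1.08×10^6, ε/D = 0.00193 → f = 0.02345 (Swamee-Jain)
Major: h_f = f(L/D)·V²/2g = 0.02345·1080·0.5811 = 14.71 m
Minor: ΣK = 3.30; h_m = ΣK·V²/2g = 1.918 m
Total H_L = 14.71 + 1.918 = 16.63 m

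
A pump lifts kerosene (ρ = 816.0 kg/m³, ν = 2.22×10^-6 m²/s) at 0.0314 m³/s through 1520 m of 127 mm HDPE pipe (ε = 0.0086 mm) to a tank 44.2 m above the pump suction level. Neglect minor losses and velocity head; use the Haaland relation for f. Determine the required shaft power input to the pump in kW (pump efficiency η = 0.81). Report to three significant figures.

P_shaft ≈ 33.4 kW

V = 4Q/(πD²) = 2.479 m/s; Re = 1.42×10^5; ε/D = 6.77×10^-5; f = 0.01696
h_f = f(L/D)V²/2g = 63.56 m
Total head H = z + h_f = 44.2 + 63.56 = 107.8 m
P_hyd = ρgQH = 816.0·9.81·0.0314·107.8 = 27.09 kW
P_shaft = P_hyd/η = 27.09/0.81 = 33.44 kW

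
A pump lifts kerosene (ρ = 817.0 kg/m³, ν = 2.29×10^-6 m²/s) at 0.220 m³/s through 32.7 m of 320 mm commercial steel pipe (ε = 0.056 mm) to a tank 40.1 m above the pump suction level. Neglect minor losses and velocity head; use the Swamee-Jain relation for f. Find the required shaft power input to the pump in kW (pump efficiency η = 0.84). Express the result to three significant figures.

V = 4Q/(πD²) = 2.735 m/s; Re = 3.82×10^5; ε/D = 1.75×10^-4; f = 0.01568
h_f = f(L/D)V²/2g = 0.6111 m
Total head H = z + h_f = 40.1 + 0.6111 = 40.71 m
P_hyd = ρgQH = 817.0·9.81·0.220·40.71 = 71.78 kW
P_shaft = P_hyd/η = 71.78/0.84 = 85.46 kW

P_shaft ≈ 85.5 kW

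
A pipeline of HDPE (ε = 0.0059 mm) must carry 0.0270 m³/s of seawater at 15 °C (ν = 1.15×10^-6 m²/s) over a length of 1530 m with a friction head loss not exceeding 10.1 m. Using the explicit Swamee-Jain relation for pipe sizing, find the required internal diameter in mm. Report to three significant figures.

D ≈ 174 mm

Swamee-Jain (Type III): D = 0.66·[ε^1.25·(LQ²/(gh_f))^4.75 + ν·Q^9.4·(L/(gh_f))^5.2]^0.04
LQ²/(gh_f) = 0.01126; L/(gh_f) = 15.44
Term 1 = ε^1.25·(…)^4.75 = 1.61×10^-16; Term 2 = ν·Q^9.4·(…)^5.2 = 3.14×10^-15
D = 0.66·(1.61×10^-16 + 3.14×10^-15)^0.04 = 0.1739 m = 174 mm
Check: V = 1.14 m/s, Re = 1.72×10^5, f = 0.01628, h_f = 9.44 m ≈ 10.1 m ✓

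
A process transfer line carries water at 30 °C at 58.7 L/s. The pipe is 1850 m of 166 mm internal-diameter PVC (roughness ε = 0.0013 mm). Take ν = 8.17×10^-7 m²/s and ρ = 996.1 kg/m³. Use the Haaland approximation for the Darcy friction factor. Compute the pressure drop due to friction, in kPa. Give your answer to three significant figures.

V = 4Q/(πD²) = 4·0.0587/(π·0.166²) = 2.712 m/s
Re = VD/ν = 2.712·0.166/8.17×10^-7 = 5.51×10^5 → turbulent
ε/D = 0.0013/166 = 7.83×10^-6
Haaland: f = 0.01293
h_f = f(L/D)V²/(2g) = 0.01293·(1850/0.166)·2.712²/(2·9.81) = 54.04 m
Δp = ρg·h_f = 996.1·9.81·54.04 = 528.1 kPa

Δp ≈ 528 kPa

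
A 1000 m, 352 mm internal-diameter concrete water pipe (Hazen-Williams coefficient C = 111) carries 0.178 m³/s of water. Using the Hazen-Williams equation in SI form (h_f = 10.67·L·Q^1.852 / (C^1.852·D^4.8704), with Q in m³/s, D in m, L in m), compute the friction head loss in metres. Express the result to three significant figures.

h_f = 10.67·1000·0.178^1.852 / (111^1.852·0.352^4.8704) = 11.50 m

h_f ≈ 11.5 m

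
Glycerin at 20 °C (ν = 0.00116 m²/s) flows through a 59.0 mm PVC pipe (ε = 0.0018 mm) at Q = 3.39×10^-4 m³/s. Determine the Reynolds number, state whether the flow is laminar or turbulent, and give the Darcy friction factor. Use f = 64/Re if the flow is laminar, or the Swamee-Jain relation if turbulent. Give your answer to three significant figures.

V = 4Q/(πD²) = 0.1240 m/s
Re = VD/ν = 0.1240·0.0590/0.00116 = 6.31
Re < 2300 → laminar → f = 64/Re = 10.15

Re ≈ 6.31; laminar; f = 64/Re ≈ 10.1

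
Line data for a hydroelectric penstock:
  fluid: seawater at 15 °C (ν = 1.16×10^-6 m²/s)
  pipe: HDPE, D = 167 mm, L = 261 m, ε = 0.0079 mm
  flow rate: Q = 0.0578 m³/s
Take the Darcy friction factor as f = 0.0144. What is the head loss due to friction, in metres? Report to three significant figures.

h_f ≈ 7.99 m

V = 4Q/(πD²) = 4·0.0578/(π·0.167²) = 2.639 m/s
h_f = f(L/D)V²/(2g) = 0.01440·(261/0.167)·2.639²/(2·9.81) = 7.987 m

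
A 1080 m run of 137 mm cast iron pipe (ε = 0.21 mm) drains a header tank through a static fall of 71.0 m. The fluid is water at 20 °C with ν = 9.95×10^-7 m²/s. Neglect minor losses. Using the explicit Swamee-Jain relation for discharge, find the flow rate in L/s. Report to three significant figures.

Swamee-Jain (Type II): Q = -0.965·√(gD⁵h_f/L)·ln[ε/(3.7D) + √(3.17ν²L/(gD³h_f))]
√(gD⁵h_f/L) = √(9.81·0.137⁵·71.0/1080) = 0.005579
ε/(3.7D) = 4.14×10^-4; √(3.17ν²L/(gD³h_f)) = 4.35×10^-5
Q = -0.965·0.005579·ln(4.578×10^-4) = 0.04140 m³/s
Check: V = 2.81 m/s, Re = 3.87×10^5, f = 0.02255, h_f = 71.4 m ≈ 71.0 m ✓

Q ≈ 41.4 L/s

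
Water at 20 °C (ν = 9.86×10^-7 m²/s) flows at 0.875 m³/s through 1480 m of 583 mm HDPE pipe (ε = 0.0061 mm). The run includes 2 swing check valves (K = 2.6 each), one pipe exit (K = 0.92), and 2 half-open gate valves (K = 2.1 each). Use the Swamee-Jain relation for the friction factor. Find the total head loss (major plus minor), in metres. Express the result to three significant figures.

V = 4Q/(πD²) = 3.278 m/s; V²/2g = 0.5476 m
Re = 1.94×10^6, ε/D = 1.05×10^-5 → f = 0.01080 (Swamee-Jain)
Major: h_f = f(L/D)·V²/2g = 0.01080·2539·0.5476 = 15.01 m
Minor: ΣK = 10.3; h_m = ΣK·V²/2g = 5.651 m
Total H_L = 15.01 + 5.651 = 20.66 m

H_L ≈ 20.7 m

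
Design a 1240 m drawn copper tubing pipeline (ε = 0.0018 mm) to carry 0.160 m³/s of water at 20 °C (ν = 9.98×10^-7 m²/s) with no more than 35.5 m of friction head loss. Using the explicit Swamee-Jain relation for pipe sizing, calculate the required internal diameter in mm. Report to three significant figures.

D ≈ 249 mm

Swamee-Jain (Type III): D = 0.66·[ε^1.25·(LQ²/(gh_f))^4.75 + ν·Q^9.4·(L/(gh_f))^5.2]^0.04
LQ²/(gh_f) = 0.09115; L/(gh_f) = 3.561
Term 1 = ε^1.25·(…)^4.75 = 7.55×10^-13; Term 2 = ν·Q^9.4·(…)^5.2 = 2.43×10^-11
D = 0.66·(7.55×10^-13 + 2.43×10^-11)^0.04 = 0.2486 m = 249 mm
Check: V = 3.30 m/s, Re = 8.21×10^5, f = 0.01216, h_f = 33.6 m ≈ 35.5 m ✓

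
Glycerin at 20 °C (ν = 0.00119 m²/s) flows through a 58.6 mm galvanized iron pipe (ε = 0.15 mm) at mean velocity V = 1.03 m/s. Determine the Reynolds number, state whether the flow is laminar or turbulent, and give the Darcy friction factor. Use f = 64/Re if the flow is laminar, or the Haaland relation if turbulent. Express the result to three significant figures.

Re ≈ 50.7; laminar; f = 64/Re ≈ 1.26

Re = VD/ν = 1.030·0.0586/0.00119 = 50.7
Re < 2300 → laminar → f = 64/Re = 1.262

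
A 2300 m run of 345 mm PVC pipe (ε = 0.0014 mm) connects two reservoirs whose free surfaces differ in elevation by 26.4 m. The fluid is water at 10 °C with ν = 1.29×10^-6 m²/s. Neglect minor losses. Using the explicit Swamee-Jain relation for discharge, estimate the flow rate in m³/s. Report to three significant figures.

Q ≈ 0.232 m³/s

Swamee-Jain (Type II): Q = -0.965·√(gD⁵h_f/L)·ln[ε/(3.7D) + √(3.17ν²L/(gD³h_f))]
√(gD⁵h_f/L) = √(9.81·0.345⁵·26.4/2300) = 0.02346
ε/(3.7D) = 1.10×10^-6; √(3.17ν²L/(gD³h_f)) = 3.38×10^-5
Q = -0.965·0.02346·ln(3.487×10^-5) = 0.2324 m³/s
Check: V = 2.49 m/s, Re = 6.65×10^5, f = 0.01253, h_f = 26.3 m ≈ 26.4 m ✓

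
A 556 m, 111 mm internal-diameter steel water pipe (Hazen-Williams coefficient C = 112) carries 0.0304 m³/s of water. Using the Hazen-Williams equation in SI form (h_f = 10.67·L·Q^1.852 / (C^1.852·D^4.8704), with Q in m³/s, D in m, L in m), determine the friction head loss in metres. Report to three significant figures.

h_f ≈ 65.8 m

h_f = 10.67·556·0.0304^1.852 / (112^1.852·0.111^4.8704) = 65.77 m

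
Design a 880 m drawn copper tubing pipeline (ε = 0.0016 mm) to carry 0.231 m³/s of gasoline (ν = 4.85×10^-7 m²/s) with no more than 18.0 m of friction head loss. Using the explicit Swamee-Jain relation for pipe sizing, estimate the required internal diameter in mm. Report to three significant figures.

D ≈ 298 mm

Swamee-Jain (Type III): D = 0.66·[ε^1.25·(LQ²/(gh_f))^4.75 + ν·Q^9.4·(L/(gh_f))^5.2]^0.04
LQ²/(gh_f) = 0.2659; L/(gh_f) = 4.984
Term 1 = ε^1.25·(…)^4.75 = 1.05×10^-10; Term 2 = ν·Q^9.4·(…)^5.2 = 2.14×10^-9
D = 0.66·(1.05×10^-10 + 2.14×10^-9)^0.04 = 0.2976 m = 298 mm
Check: V = 3.32 m/s, Re = 2.04×10^6, f = 0.01054, h_f = 17.5 m ≈ 18.0 m ✓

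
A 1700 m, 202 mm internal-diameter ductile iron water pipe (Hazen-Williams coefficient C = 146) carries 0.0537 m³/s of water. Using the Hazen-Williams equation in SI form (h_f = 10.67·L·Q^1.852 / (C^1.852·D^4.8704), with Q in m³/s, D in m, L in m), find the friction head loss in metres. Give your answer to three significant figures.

h_f ≈ 19.1 m

h_f = 10.67·1700·0.0537^1.852 / (146^1.852·0.202^4.8704) = 19.11 m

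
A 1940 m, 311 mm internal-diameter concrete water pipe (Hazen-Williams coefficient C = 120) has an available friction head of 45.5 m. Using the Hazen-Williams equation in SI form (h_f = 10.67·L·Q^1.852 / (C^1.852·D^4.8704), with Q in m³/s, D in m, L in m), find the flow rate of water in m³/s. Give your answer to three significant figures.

Q ≈ 0.204 m³/s

Rearranging: Q = [h_f·C^1.852·D^4.8704 / (10.67·L)]^(1/1.852)
Q = [45.5·120^1.852·0.311^4.8704 / (10.67·1940)]^0.540 = 0.2042 m³/s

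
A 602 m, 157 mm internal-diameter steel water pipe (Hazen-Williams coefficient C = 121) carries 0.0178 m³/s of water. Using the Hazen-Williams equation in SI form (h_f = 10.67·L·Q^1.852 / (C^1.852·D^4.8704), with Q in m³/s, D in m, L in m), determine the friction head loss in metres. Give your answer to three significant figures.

h_f = 10.67·602·0.0178^1.852 / (121^1.852·0.157^4.8704) = 4.232 m

h_f ≈ 4.23 m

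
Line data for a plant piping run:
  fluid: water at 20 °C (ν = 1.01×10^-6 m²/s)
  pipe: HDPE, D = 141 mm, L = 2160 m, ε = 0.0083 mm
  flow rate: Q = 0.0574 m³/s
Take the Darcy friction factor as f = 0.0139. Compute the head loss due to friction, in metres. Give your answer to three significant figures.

V = 4Q/(πD²) = 4·0.0574/(π·0.141²) = 3.676 m/s
h_f = f(L/D)V²/(2g) = 0.01390·(2160/0.141)·3.676²/(2·9.81) = 146.7 m

h_f ≈ 147 m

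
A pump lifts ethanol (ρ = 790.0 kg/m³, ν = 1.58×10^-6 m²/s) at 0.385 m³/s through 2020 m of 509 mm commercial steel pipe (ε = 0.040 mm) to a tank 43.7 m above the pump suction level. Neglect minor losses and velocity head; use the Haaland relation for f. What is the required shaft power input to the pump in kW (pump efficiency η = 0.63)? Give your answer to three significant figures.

P_shaft ≈ 254 kW

V = 4Q/(πD²) = 1.892 m/s; Re = 6.10×10^5; ε/D = 7.86×10^-5; f = 0.01369
h_f = f(L/D)V²/2g = 9.910 m
Total head H = z + h_f = 43.7 + 9.910 = 53.61 m
P_hyd = ρgQH = 790.0·9.81·0.385·53.61 = 160.0 kW
P_shaft = P_hyd/η = 160.0/0.63 = 253.9 kW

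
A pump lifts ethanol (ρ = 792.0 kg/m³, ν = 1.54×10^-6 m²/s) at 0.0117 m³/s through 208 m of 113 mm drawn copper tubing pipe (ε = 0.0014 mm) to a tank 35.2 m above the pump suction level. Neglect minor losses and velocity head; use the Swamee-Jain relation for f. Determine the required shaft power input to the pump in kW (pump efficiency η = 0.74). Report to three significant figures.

P_shaft ≈ 4.61 kW

V = 4Q/(πD²) = 1.167 m/s; Re = 8.56×10^4; ε/D = 1.24×10^-5; f = 0.01853
h_f = f(L/D)V²/2g = 2.366 m
Total head H = z + h_f = 35.2 + 2.366 = 37.57 m
P_hyd = ρgQH = 792.0·9.81·0.0117·37.57 = 3.415 kW
P_shaft = P_hyd/η = 3.415/0.74 = 4.615 kW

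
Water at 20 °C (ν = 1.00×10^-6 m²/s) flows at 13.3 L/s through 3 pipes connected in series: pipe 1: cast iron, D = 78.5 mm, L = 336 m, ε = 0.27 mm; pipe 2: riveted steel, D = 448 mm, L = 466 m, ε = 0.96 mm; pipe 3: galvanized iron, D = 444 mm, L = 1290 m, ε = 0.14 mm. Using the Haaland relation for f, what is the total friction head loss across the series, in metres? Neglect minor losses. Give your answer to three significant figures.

H ≈ 45.8 m

Pipe 1: V = 2.748 m/s, Re = 2.16×10^5, ε/D = 0.00344, f = 0.02776, h_1 = f(L/D)V²/2g = 45.74 m
Pipe 2: V = 0.08437 m/s, Re = 3.78×10^4, ε/D = 0.00214, f = 0.02736, h_2 = f(L/D)V²/2g = 0.01032 m
Pipe 3: V = 0.08590 m/s, Re = 3.81×10^4, ε/D = 3.15×10^-4, f = 0.02285, h_3 = f(L/D)V²/2g = 0.02497 m
Series → Q common, losses add: H = Σh = 45.78 m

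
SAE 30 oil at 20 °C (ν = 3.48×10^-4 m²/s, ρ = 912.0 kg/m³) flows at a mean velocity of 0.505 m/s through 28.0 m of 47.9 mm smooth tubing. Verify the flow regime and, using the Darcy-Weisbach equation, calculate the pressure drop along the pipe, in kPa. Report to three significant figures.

Δp ≈ 62.6 kPa

Re = VD/ν = 0.505·0.04790/3.48×10^-4 = 69.5 → laminar (Re < 2300)
f = 64/Re = 0.9207
h_f = f(L/D)V²/(2g) = 0.9207·(28.0/0.04790)·0.505²/(2·9.81) = 6.996 m
Δp = ρg·h_f = 912.0·9.81·6.996 = 62.59 kPa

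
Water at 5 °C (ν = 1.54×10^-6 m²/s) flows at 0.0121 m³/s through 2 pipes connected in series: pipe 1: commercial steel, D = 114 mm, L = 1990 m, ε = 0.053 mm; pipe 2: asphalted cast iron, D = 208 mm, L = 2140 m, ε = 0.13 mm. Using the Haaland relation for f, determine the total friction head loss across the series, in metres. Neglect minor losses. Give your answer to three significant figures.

Pipe 1: V = 1.185 m/s, Re = 8.78×10^4, ε/D = 4.65×10^-4, f = 0.02027, h_1 = f(L/D)V²/2g = 25.35 m
Pipe 2: V = 0.3561 m/s, Re = 4.81×10^4, ε/D = 6.25×10^-4, f = 0.02278, h_2 = f(L/D)V²/2g = 1.515 m
Series → Q common, losses add: H = Σh = 26.86 m

H ≈ 26.9 m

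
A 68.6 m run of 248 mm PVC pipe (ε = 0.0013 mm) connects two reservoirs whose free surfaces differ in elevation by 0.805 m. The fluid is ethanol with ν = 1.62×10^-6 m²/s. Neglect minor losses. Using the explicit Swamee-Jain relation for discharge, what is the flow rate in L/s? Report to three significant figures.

Swamee-Jain (Type II): Q = -0.965·√(gD⁵h_f/L)·ln[ε/(3.7D) + √(3.17ν²L/(gD³h_f))]
√(gD⁵h_f/L) = √(9.81·0.248⁵·0.805/68.6) = 0.01039
ε/(3.7D) = 1.42×10^-6; √(3.17ν²L/(gD³h_f)) = 6.88×10^-5
Q = -0.965·0.01039·ln(7.025×10^-5) = 0.09591 m³/s
Check: V = 1.99 m/s, Re = 3.04×10^5, f = 0.01440, h_f = 0.800 m ≈ 0.805 m ✓

Q ≈ 95.9 L/s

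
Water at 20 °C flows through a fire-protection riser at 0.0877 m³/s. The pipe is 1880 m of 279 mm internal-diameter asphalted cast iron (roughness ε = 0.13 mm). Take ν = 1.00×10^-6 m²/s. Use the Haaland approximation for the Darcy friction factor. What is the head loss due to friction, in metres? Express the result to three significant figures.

h_f ≈ 12.4 m

V = 4Q/(πD²) = 4·0.0877/(π·0.279²) = 1.435 m/s
Re = VD/ν = 1.435·0.279/1.00×10^-6 = 4.00×10^5 → turbulent
ε/D = 0.13/279 = 4.66×10^-4
Haaland: f = 0.01756
h_f = f(L/D)V²/(2g) = 0.01756·(1880/0.279)·1.435²/(2·9.81) = 12.41 m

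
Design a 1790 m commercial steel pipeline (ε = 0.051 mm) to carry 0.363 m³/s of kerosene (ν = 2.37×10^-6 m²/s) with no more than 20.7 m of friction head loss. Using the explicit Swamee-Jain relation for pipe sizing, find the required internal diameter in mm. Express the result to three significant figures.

Swamee-Jain (Type III): D = 0.66·[ε^1.25·(LQ²/(gh_f))^4.75 + ν·Q^9.4·(L/(gh_f))^5.2]^0.04
LQ²/(gh_f) = 1.162; L/(gh_f) = 8.815
Term 1 = ε^1.25·(…)^4.75 = 8.78×10^-6; Term 2 = ν·Q^9.4·(…)^5.2 = 1.42×10^-5
D = 0.66·(8.78×10^-6 + 1.42×10^-5)^0.04 = 0.4305 m = 431 mm
Check: V = 2.49 m/s, Re = 4.53×10^5, f = 0.01484, h_f = 19.6 m ≈ 20.7 m ✓

D ≈ 431 mm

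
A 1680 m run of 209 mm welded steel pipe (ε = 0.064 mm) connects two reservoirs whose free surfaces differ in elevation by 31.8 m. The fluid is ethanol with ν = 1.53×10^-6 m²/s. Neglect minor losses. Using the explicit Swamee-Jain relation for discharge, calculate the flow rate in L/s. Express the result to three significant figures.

Q ≈ 73.2 L/s

Swamee-Jain (Type II): Q = -0.965·√(gD⁵h_f/L)·ln[ε/(3.7D) + √(3.17ν²L/(gD³h_f))]
√(gD⁵h_f/L) = √(9.81·0.209⁵·31.8/1680) = 0.008605
ε/(3.7D) = 8.28×10^-5; √(3.17ν²L/(gD³h_f)) = 6.62×10^-5
Q = -0.965·0.008605·ln(1.489×10^-4) = 0.07318 m³/s
Check: V = 2.13 m/s, Re = 2.91×10^5, f = 0.01715, h_f = 32.0 m ≈ 31.8 m ✓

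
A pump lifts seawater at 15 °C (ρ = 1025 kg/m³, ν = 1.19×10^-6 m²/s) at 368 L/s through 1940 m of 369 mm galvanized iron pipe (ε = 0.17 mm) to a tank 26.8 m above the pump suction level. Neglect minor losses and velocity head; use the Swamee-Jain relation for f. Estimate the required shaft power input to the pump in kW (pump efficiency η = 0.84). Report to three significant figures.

V = 4Q/(πD²) = 3.441 m/s; Re = 1.07×10^6; ε/D = 4.61×10^-4; f = 0.01699
h_f = f(L/D)V²/2g = 53.93 m
Total head H = z + h_f = 26.8 + 53.93 = 80.73 m
P_hyd = ρgQH = 1025·9.81·0.368·80.73 = 298.7 kW
P_shaft = P_hyd/η = 298.7/0.84 = 355.6 kW

P_shaft ≈ 356 kW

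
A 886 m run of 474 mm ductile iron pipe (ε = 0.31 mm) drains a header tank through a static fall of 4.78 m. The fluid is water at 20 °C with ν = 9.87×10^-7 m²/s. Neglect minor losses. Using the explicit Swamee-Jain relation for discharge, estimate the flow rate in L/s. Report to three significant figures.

Swamee-Jain (Type II): Q = -0.965·√(gD⁵h_f/L)·ln[ε/(3.7D) + √(3.17ν²L/(gD³h_f))]
√(gD⁵h_f/L) = √(9.81·0.474⁵·4.78/886) = 0.03559
ε/(3.7D) = 1.77×10^-4; √(3.17ν²L/(gD³h_f)) = 2.34×10^-5
Q = -0.965·0.03559·ln(2.002×10^-4) = 0.2925 m³/s
Check: V = 1.66 m/s, Re = 7.96×10^5, f = 0.01837, h_f = 4.81 m ≈ 4.78 m ✓

Q ≈ 292 L/s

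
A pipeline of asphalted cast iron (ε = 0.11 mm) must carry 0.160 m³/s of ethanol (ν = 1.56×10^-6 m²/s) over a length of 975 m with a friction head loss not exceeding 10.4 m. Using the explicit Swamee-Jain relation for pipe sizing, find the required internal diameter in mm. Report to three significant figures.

Swamee-Jain (Type III): D = 0.66·[ε^1.25·(LQ²/(gh_f))^4.75 + ν·Q^9.4·(L/(gh_f))^5.2]^0.04
LQ²/(gh_f) = 0.2446; L/(gh_f) = 9.557
Term 1 = ε^1.25·(…)^4.75 = 1.40×10^-8; Term 2 = ν·Q^9.4·(…)^5.2 = 6.45×10^-9
D = 0.66·(1.40×10^-8 + 6.45×10^-9)^0.04 = 0.3251 m = 325 mm
Check: V = 1.93 m/s, Re = 4.02×10^5, f = 0.01692, h_f = 9.61 m ≈ 10.4 m ✓

D ≈ 325 mm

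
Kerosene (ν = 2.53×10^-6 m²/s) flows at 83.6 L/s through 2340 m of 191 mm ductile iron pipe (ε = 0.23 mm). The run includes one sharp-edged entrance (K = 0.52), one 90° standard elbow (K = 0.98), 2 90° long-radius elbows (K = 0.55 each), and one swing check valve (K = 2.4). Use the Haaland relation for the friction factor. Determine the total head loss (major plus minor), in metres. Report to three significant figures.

V = 4Q/(πD²) = 2.918 m/s; V²/2g = 0.4339 m
Re = 2.20×10^5, ε/D = 0.00120 → f = 0.02160 (Haaland)
Major: h_f = f(L/D)·V²/2g = 0.02160·12251·0.4339 = 114.8 m
Minor: ΣK = 5.00; h_m = ΣK·V²/2g = 2.170 m
Total H_L = 114.8 + 2.170 = 117.0 m

H_L ≈ 117 m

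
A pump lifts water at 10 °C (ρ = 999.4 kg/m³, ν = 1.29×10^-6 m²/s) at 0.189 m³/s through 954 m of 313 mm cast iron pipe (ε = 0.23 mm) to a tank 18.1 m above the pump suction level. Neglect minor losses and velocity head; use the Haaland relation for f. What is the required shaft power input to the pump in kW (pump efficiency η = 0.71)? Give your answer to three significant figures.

V = 4Q/(πD²) = 2.456 m/s; Re = 5.96×10^5; ε/D = 7.35×10^-4; f = 0.01883
h_f = f(L/D)V²/2g = 17.65 m
Total head H = z + h_f = 18.1 + 17.65 = 35.75 m
P_hyd = ρgQH = 999.4·9.81·0.189·35.75 = 66.24 kW
P_shaft = P_hyd/η = 66.24/0.71 = 93.29 kW

P_shaft ≈ 93.3 kW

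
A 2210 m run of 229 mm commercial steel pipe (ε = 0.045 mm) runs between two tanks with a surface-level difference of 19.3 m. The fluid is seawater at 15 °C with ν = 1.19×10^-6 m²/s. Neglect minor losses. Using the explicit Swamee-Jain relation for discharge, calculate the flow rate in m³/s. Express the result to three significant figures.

Q ≈ 0.0640 m³/s

Swamee-Jain (Type II): Q = -0.965·√(gD⁵h_f/L)·ln[ε/(3.7D) + √(3.17ν²L/(gD³h_f))]
√(gD⁵h_f/L) = √(9.81·0.229⁵·19.3/2210) = 0.007345
ε/(3.7D) = 5.31×10^-5; √(3.17ν²L/(gD³h_f)) = 6.61×10^-5
Q = -0.965·0.007345·ln(1.192×10^-4) = 0.06404 m³/s
Check: V = 1.55 m/s, Re = 2.99×10^5, f = 0.01629, h_f = 19.4 m ≈ 19.3 m ✓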